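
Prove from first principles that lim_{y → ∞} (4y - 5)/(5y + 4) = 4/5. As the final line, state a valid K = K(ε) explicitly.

K = (41/25)/ε

Let ε > 0. We seek K > 0 such that y > K implies |(4y - 5)/(5y + 4) − (4/5)| < ε.
(4y - 5)/(5y + 4) − (4/5) = (5(4y - 5) − 4(5y + 4)) / (5(5y + 4)) = -41/(5(5y + 4)).
For y > 0 we have 5y + 4 > 5y, so |(4y - 5)/(5y + 4) − (4/5)| = 41/(5(5y + 4)) < 41/(5·5y) = (41/25)/y.
Thus |(4y - 5)/(5y + 4) − (4/5)| < ε whenever y > (41/25)/ε.
Take K = (41/25)/ε. If y > K then |(4y - 5)/(5y + 4) − (4/5)| < (41/25)/y < ε.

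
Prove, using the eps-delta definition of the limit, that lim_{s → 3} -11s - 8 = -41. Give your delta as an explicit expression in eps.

Suppose eps > 0. We need delta > 0 so that 0 < |s − 3| < delta implies |(-11s - 8) + 41| < eps.
|(-11s - 8) + 41| = |-11s + 33| = 11|s − 3|.
Thus it suffices that |s − 3| < eps/11.
Choosing delta = eps/11 gives |(-11s - 8) + 41| = 11|s − 3| < eps whenever |s − 3| < delta.

delta = eps/11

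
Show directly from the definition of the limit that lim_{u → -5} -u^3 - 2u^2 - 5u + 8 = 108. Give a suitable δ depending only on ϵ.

Let ϵ > 0 be given. We want δ > 0 such that 0 < |u + 5| < δ implies |(-u^3 - 2u^2 - 5u + 8) − 108| < ϵ.
(-u^3 - 2u^2 - 5u + 8) − 108 = -u^3 - 2u^2 - 5u - 100 = (u + 5)(-u^2 + 3u - 20).
So |(-u^3 - 2u^2 - 5u + 8) − 108| = |u + 5|·|-u^2 + 3u - 20|.
Assume first that |u + 5| < 1, so |u| < 6. Then |-u^2 + 3u - 20| ≤ 6^2 + 3·6 + 20 = 74.
Hence |(-u^3 - 2u^2 - 5u + 8) − 108| ≤ 74|u + 5| < ϵ provided |u + 5| < ϵ/74.
Choosing δ = min(1, ϵ/74) ensures both conditions, hence |(-u^3 - 2u^2 - 5u + 8) − 108| < ϵ.

δ = min(1, ϵ/74)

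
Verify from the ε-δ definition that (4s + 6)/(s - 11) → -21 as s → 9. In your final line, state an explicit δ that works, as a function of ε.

δ = min(1, (1/25)ε)

Let ε > 0. We want δ > 0 with 0 < |s − 9| < δ ⇒ |(4s + 6)/(s - 11) + 21| < ε.
Combining over a common denominator, (4s + 6)/(s - 11) + 21 = [(4s + 6)·(-2) − 42·(s - 11)] / [(-2)·(s - 11)] = -50(s − 9) / ((-2)(s - 11)).
So |(4s + 6)/(s - 11) + 21| = 50|s − 9| / (2·|s − 11|).
Require δ ≤ 1, so |s − 11| ≥ |-2| − |s − 9| > 2 − 1 = 1.
Hence |(4s + 6)/(s - 11) + 21| < 50|s − 9|/(2·1) = 25|s − 9|, which is < ε once |s − 9| < (1/25)ε.
Take δ = min(1, (1/25)ε). Then 0 < |s − 9| < δ forces both bounds, so |(4s + 6)/(s - 11) + 21| < ε.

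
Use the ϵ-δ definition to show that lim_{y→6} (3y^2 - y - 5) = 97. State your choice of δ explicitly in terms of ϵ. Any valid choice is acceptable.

Fix ϵ > 0. We want δ > 0 such that 0 < |y − 6| < δ implies |(3y^2 - y - 5) − 97| < ϵ.
(3y^2 - y - 5) − 97 = 3y^2 - y - 102 = (y − 6)(3y + 17).
So |(3y^2 - y - 5) − 97| = |y − 6|·|3y + 17|.
Assume first that |y − 6| < 1, so |y| < 7. Then |3y + 17| ≤ 3·7 + 17 = 38.
Hence |(3y^2 - y - 5) − 97| ≤ 38|y − 6| < ϵ provided |y − 6| < ϵ/38.
Choosing δ = min(1, ϵ/38) ensures both conditions, hence |(3y^2 - y - 5) − 97| < ϵ.

δ = min(1, ϵ/38)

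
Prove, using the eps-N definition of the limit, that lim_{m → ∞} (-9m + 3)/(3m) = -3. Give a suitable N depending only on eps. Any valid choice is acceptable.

Fix eps > 0. For m ≥ 1, |(-9m + 3)/(3m) + 3| = |9|/(3(3m)) = 9/(3(3m)).
Since 3m ≥ 3m for m ≥ 1, this is ≤ 9/(3·3m) = 1/m.
So |(-9m + 3)/(3m) + 3| < eps whenever m > 1/eps.
Take N = 1/eps. If m > N then |(-9m + 3)/(3m) + 3| ≤ 1/m < eps.

N = 1/eps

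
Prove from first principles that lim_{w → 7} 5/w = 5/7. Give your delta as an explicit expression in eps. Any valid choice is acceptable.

Suppose eps > 0. We seek delta > 0 such that 0 < |w − 7| < delta implies |5/w − (5/7)| < eps.
|5/w − (5/7)| = 5·|7 − w|/(7·|w|) = 5|w − 7|/(7|w|).
Restrict delta ≤ 7/2. Then |w − 7| < 7/2 gives |w| > 7/2, so 7|w| > 49/2.
Then |5/w − (5/7)| < 5|w − 7|/(49/2), which is < eps when |w − 7| < (49/10)eps.
Take delta = min(7/2, (49/10)eps). Then 0 < |w − 7| < delta gives both |w − 7| < 7/2 and |w − 7| < (49/10)eps, so |5/w − (5/7)| < eps.

delta = min(7/2, (49/10)eps)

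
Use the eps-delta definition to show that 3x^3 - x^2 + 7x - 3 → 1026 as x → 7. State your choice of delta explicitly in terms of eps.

Let eps > 0 be given. We want delta > 0 such that 0 < |x − 7| < delta implies |(3x^3 - x^2 + 7x - 3) − 1026| < eps.
(3x^3 - x^2 + 7x - 3) − 1026 = 3x^3 - x^2 + 7x - 1029 = (x − 7)(3x^2 + 20x + 147).
So |(3x^3 - x^2 + 7x - 3) − 1026| = |x − 7|·|3x^2 + 20x + 147|.
Assume first that |x − 7| < 2, so |x| < 9. Then |3x^2 + 20x + 147| ≤ 3·9^2 + 20·9 + 147 = 570.
Hence |(3x^3 - x^2 + 7x - 3) − 1026| ≤ 570|x − 7| < eps provided |x − 7| < eps/570.
Choosing delta = min(2, eps/570) ensures both conditions, hence |(3x^3 - x^2 + 7x - 3) − 1026| < eps.

delta = min(2, eps/570)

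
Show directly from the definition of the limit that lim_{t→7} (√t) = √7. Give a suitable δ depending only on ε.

Fix ε > 0. We want δ > 0 such that 0 < |t − 7| < δ implies |√t − √7| < ε.
Rationalise: √t − √7 = (t − 7)/(√t + √7), so |√t − √7| = |t − 7|/(√t + √7).
Restrict δ ≤ 7 so that |t − 7| < 7 forces t > 0, and then √t + √7 > √7.
Hence |√t − √7| < |t − 7|/√7, which is < ε once |t − 7| < √7·ε.
Take δ = min(7, √7·ε). If 0 < |t − 7| < δ then t > 0 and |√t − √7| < |t − 7|/√7 < ε.

δ = min(7, √7·ε)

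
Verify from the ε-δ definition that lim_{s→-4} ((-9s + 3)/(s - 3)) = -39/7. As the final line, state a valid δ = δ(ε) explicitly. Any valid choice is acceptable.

Suppose ε > 0. We want δ > 0 with 0 < |s + 4| < δ ⇒ |(-9s + 3)/(s - 3) + 39/7| < ε.
Combining over a common denominator, (-9s + 3)/(s - 3) + 39/7 = [(-9s + 3)·(-7) − 39·(s - 3)] / [(-7)·(s - 3)] = 24(s + 4) / ((-7)(s - 3)).
So |(-9s + 3)/(s - 3) + 39/7| = 24|s + 4| / (7·|s − 3|).
Require δ ≤ 7/2, so |s − 3| ≥ |-7| − |s + 4| > 7 − 7/2 = 7/2.
Hence |(-9s + 3)/(s - 3) + 39/7| < 24|s + 4|/(7·(7/2)) = (48/49)|s + 4|, which is < ε once |s + 4| < (49/48)ε.
Take δ = min(7/2, (49/48)ε). Then 0 < |s + 4| < δ forces both bounds, so |(-9s + 3)/(s - 3) + 39/7| < ε.

δ = min(7/2, (49/48)ε)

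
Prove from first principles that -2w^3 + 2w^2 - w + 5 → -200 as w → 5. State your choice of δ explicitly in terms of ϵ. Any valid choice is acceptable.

δ = min(2, ϵ/195)

Fix ϵ > 0. We want δ > 0 such that 0 < |w − 5| < δ implies |(-2w^3 + 2w^2 - w + 5) + 200| < ϵ.
(-2w^3 + 2w^2 - w + 5) + 200 = -2w^3 + 2w^2 - w + 205 = (w − 5)(-2w^2 - 8w - 41).
So |(-2w^3 + 2w^2 - w + 5) + 200| = |w − 5|·|-2w^2 - 8w - 41|.
Require δ ≤ 2. Then |w − 5| < 2 gives |w| < 7, and by the triangle inequality |-2w^2 - 8w - 41| ≤ 2·7^2 + 8·7 + 41 = 195.
Hence |(-2w^3 + 2w^2 - w + 5) + 200| ≤ 195|w − 5| < ϵ provided |w − 5| < ϵ/195.
Choosing δ = min(2, ϵ/195) ensures both conditions, hence |(-2w^3 + 2w^2 - w + 5) + 200| < ϵ.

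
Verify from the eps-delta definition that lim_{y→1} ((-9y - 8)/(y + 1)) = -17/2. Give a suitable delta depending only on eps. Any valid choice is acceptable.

Let eps > 0 be given. We want delta > 0 with 0 < |y − 1| < delta ⇒ |(-9y - 8)/(y + 1) + 17/2| < eps.
Combining over a common denominator, (-9y - 8)/(y + 1) + 17/2 = [(-9y - 8)·2 − (-17)·(y + 1)] / [2·(y + 1)] = -1(y − 1) / (2(y + 1)).
So |(-9y - 8)/(y + 1) + 17/2| = |y − 1| / (2·|y + 1|).
Restrict delta ≤ 1. Then |y − 1| < 1 gives |y + 1| = |(y − 1) + 2| ≥ 2 − 1 = 1.
Hence |(-9y - 8)/(y + 1) + 17/2| < |y − 1|/(2·1) = (1/2)|y − 1|, which is < eps once |y − 1| < 2eps.
Take delta = min(1, 2eps). Then 0 < |y − 1| < delta forces both bounds, so |(-9y - 8)/(y + 1) + 17/2| < eps.

delta = min(1, 2eps)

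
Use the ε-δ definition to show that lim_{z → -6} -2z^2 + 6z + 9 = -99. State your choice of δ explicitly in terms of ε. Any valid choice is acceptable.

Let ε > 0. We want δ > 0 such that 0 < |z + 6| < δ implies |(-2z^2 + 6z + 9) + 99| < ε.
(-2z^2 + 6z + 9) + 99 = -2z^2 + 6z + 108 = (z + 6)(-2z + 18).
So |(-2z^2 + 6z + 9) + 99| = |z + 6|·|-2z + 18|.
Require δ ≤ 1. Then |z + 6| < 1 gives |z| < 7, and by the triangle inequality |-2z + 18| ≤ 2·7 + 18 = 32.
Hence |(-2z^2 + 6z + 9) + 99| ≤ 32|z + 6| < ε provided |z + 6| < ε/32.
Choosing δ = min(1, ε/32) ensures both conditions, hence |(-2z^2 + 6z + 9) + 99| < ε.

δ = min(1, ε/32)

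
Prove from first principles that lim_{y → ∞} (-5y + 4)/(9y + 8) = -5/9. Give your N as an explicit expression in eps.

Suppose eps > 0. We seek N > 0 such that y > N implies |(-5y + 4)/(9y + 8) + 5/9| < eps.
(-5y + 4)/(9y + 8) + 5/9 = (9(-5y + 4) − (-5)(9y + 8)) / (9(9y + 8)) = 76/(9(9y + 8)).
For y > 0 we have 9y + 8 > 9y, so |(-5y + 4)/(9y + 8) + 5/9| = 76/(9(9y + 8)) < 76/(9·9y) = (76/81)/y.
Thus |(-5y + 4)/(9y + 8) + 5/9| < eps whenever y > (76/81)/eps.
Take N = (76/81)/eps. If y > N then |(-5y + 4)/(9y + 8) + 5/9| < (76/81)/y < eps.

N = (76/81)/eps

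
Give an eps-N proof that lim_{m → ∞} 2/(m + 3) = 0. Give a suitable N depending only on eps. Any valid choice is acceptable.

N = 2/eps

Fix eps > 0. For m ≥ 1, |2/(m + 3) − 0| = 2/(m + 3) ≤ 2/m.
We need 2/m < eps, i.e. m > 2/eps.
Take N = 2/eps. If m > N then |2/(m + 3)| ≤ 2/m < eps.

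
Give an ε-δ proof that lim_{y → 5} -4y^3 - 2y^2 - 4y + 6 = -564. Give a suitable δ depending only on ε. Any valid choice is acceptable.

Suppose ε > 0. We want δ > 0 such that 0 < |y − 5| < δ implies |(-4y^3 - 2y^2 - 4y + 6) + 564| < ε.
(-4y^3 - 2y^2 - 4y + 6) + 564 = -4y^3 - 2y^2 - 4y + 570 = (y − 5)(-4y^2 - 22y - 114).
So |(-4y^3 - 2y^2 - 4y + 6) + 564| = |y − 5|·|-4y^2 - 22y - 114|.
Assume first that |y − 5| < 1, so |y| < 6. Then |-4y^2 - 22y - 114| ≤ 4·6^2 + 22·6 + 114 = 390.
Hence |(-4y^3 - 2y^2 - 4y + 6) + 564| ≤ 390|y − 5| < ε provided |y − 5| < ε/390.
Choosing δ = min(1, ε/390) ensures both conditions, hence |(-4y^3 - 2y^2 - 4y + 6) + 564| < ε.

δ = min(1, ε/390)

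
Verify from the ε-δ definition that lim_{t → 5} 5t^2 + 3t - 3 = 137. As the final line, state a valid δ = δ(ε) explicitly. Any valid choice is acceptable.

Suppose ε > 0. We want δ > 0 such that 0 < |t − 5| < δ implies |(5t^2 + 3t - 3) − 137| < ε.
(5t^2 + 3t - 3) − 137 = 5t^2 + 3t - 140 = (t − 5)(5t + 28).
So |(5t^2 + 3t - 3) − 137| = |t − 5|·|5t + 28|.
Require δ ≤ 1. Then |t − 5| < 1 gives |t| < 6, and by the triangle inequality |5t + 28| ≤ 5·6 + 28 = 58.
Hence |(5t^2 + 3t - 3) − 137| ≤ 58|t − 5| < ε provided |t − 5| < ε/58.
Take δ = min(1, ε/58). Then 0 < |t − 5| < δ gives both |t − 5| < 1 and |t − 5| < ε/58, so |(5t^2 + 3t - 3) − 137| < ε.

δ = min(1, ε/58)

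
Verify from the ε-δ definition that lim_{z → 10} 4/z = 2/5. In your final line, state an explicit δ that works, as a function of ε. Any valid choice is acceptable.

δ = min(5, (25/2)ε)

Suppose ε > 0. We seek δ > 0 such that 0 < |z − 10| < δ implies |4/z − (2/5)| < ε.
|4/z − (2/5)| = 4·|10 − z|/(10·|z|) = 4|z − 10|/(10|z|).
Restrict δ ≤ 5. Then |z − 10| < 5 gives |z| > 5, so 10|z| > 50.
Then |4/z − (2/5)| < 4|z − 10|/50, which is < ε when |z − 10| < (25/2)ε.
Take δ = min(5, (25/2)ε). Then 0 < |z − 10| < δ gives both |z − 10| < 5 and |z − 10| < (25/2)ε, so |4/z − (2/5)| < ε.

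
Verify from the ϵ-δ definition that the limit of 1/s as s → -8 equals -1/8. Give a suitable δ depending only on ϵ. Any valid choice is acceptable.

Let ϵ > 0. We seek δ > 0 such that 0 < |s + 8| < δ implies |1/s + 1/8| < ϵ.
|1/s + 1/8| = |-8 − s|/(8·|s|) = |s + 8|/(8|s|).
Restrict δ ≤ 4. Then |s + 8| < 4 gives |s| > 4, so 8|s| > 32.
Then |1/s + 1/8| < |s + 8|/32, which is < ϵ when |s + 8| < 32ϵ.
Take δ = min(4, 32ϵ). Then 0 < |s + 8| < δ gives both |s + 8| < 4 and |s + 8| < 32ϵ, so |1/s + 1/8| < ϵ.

δ = min(4, 32ϵ)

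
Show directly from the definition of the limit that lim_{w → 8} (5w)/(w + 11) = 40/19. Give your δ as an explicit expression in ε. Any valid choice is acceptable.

Fix ε > 0. We want δ > 0 with 0 < |w − 8| < δ ⇒ |(5w)/(w + 11) − (40/19)| < ε.
Combining over a common denominator, (5w)/(w + 11) − (40/19) = [(5w)·19 − 40·(w + 11)] / [19·(w + 11)] = 55(w − 8) / (19(w + 11)).
So |(5w)/(w + 11) − (40/19)| = 55|w − 8| / (19·|w + 11|).
Require δ ≤ 19/2, so |w + 11| ≥ |19| − |w − 8| > 19 − 19/2 = 19/2.
Hence |(5w)/(w + 11) − (40/19)| < 55|w − 8|/(19·(19/2)) = (110/361)|w − 8|, which is < ε once |w − 8| < (361/110)ε.
Take δ = min(19/2, (361/110)ε). Then 0 < |w − 8| < δ forces both bounds, so |(5w)/(w + 11) − (40/19)| < ε.

δ = min(19/2, (361/110)ε)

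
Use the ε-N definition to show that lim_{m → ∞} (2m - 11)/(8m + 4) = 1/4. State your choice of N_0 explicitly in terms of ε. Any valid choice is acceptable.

N_0 = (3/2)/ε

Suppose ε > 0. For m ≥ 1, |(2m - 11)/(8m + 4) − (1/4)| = |-96|/(8(8m + 4)) = 96/(8(8m + 4)).
Since 8m + 4 ≥ 8m for m ≥ 1, this is ≤ 96/(8·8m) = (3/2)/m.
So |(2m - 11)/(8m + 4) − (1/4)| < ε whenever m > (3/2)/ε.
Take N_0 = (3/2)/ε. If m > N_0 then |(2m - 11)/(8m + 4) − (1/4)| ≤ (3/2)/m < ε.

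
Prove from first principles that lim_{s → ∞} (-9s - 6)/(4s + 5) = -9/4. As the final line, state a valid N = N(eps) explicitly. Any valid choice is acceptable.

N = (21/16)/eps

Let eps > 0 be given. We seek N > 0 such that s > N implies |(-9s - 6)/(4s + 5) + 9/4| < eps.
(-9s - 6)/(4s + 5) + 9/4 = (4(-9s - 6) − (-9)(4s + 5)) / (4(4s + 5)) = 21/(4(4s + 5)).
For s > 0 we have 4s + 5 > 4s, so |(-9s - 6)/(4s + 5) + 9/4| = 21/(4(4s + 5)) < 21/(4·4s) = (21/16)/s.
Thus |(-9s - 6)/(4s + 5) + 9/4| < eps whenever s > (21/16)/eps.
Take N = (21/16)/eps. If s > N then |(-9s - 6)/(4s + 5) + 9/4| < (21/16)/s < eps.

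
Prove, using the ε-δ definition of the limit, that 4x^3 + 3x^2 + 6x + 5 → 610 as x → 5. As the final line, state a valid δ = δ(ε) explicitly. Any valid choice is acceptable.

δ = min(2, ε/478)

Fix ε > 0. We want δ > 0 such that 0 < |x − 5| < δ implies |(4x^3 + 3x^2 + 6x + 5) − 610| < ε.
(4x^3 + 3x^2 + 6x + 5) − 610 = 4x^3 + 3x^2 + 6x - 605 = (x − 5)(4x^2 + 23x + 121).
So |(4x^3 + 3x^2 + 6x + 5) − 610| = |x − 5|·|4x^2 + 23x + 121|.
Require δ ≤ 2. Then |x − 5| < 2 gives |x| < 7, and by the triangle inequality |4x^2 + 23x + 121| ≤ 4·7^2 + 23·7 + 121 = 478.
Hence |(4x^3 + 3x^2 + 6x + 5) − 610| ≤ 478|x − 5| < ε provided |x − 5| < ε/478.
Take δ = min(2, ε/478). Then 0 < |x − 5| < δ gives both |x − 5| < 2 and |x − 5| < ε/478, so |(4x^3 + 3x^2 + 6x + 5) − 610| < ε.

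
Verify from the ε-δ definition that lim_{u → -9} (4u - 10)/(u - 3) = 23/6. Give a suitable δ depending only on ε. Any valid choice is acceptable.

Fix ε > 0. We want δ > 0 with 0 < |u + 9| < δ ⇒ |(4u - 10)/(u - 3) − (23/6)| < ε.
Combining over a common denominator, (4u - 10)/(u - 3) − (23/6) = [(4u - 10)·(-12) − (-46)·(u - 3)] / [(-12)·(u - 3)] = -2(u + 9) / ((-12)(u - 3)).
So |(4u - 10)/(u - 3) − (23/6)| = 2|u + 9| / (12·|u − 3|).
Require δ ≤ 6, so |u − 3| ≥ |-12| − |u + 9| > 12 − 6 = 6.
Hence |(4u - 10)/(u - 3) − (23/6)| < 2|u + 9|/(12·6) = (1/36)|u + 9|, which is < ε once |u + 9| < 36ε.
Take δ = min(6, 36ε). Then 0 < |u + 9| < δ forces both bounds, so |(4u - 10)/(u - 3) − (23/6)| < ε.

δ = min(6, 36ε)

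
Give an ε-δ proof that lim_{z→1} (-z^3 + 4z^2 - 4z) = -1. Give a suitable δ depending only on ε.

Let ε > 0. We want δ > 0 such that 0 < |z − 1| < δ implies |(-z^3 + 4z^2 - 4z) + 1| < ε.
(-z^3 + 4z^2 - 4z) + 1 = -z^3 + 4z^2 - 4z + 1 = (z − 1)(-z^2 + 3z - 1).
So |(-z^3 + 4z^2 - 4z) + 1| = |z − 1|·|-z^2 + 3z - 1|.
Require δ ≤ 1. Then |z − 1| < 1 gives |z| < 2, and by the triangle inequality |-z^2 + 3z - 1| ≤ 2^2 + 3·2 + 1 = 11.
Hence |(-z^3 + 4z^2 - 4z) + 1| ≤ 11|z − 1| < ε provided |z − 1| < ε/11.
Take δ = min(1, ε/11). Then 0 < |z − 1| < δ gives both |z − 1| < 1 and |z − 1| < ε/11, so |(-z^3 + 4z^2 - 4z) + 1| < ε.

δ = min(1, ε/11)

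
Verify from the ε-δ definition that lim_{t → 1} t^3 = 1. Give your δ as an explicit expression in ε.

Suppose ε > 0. We seek δ > 0 with 0 < |t − 1| < δ ⇒ |t^3 − 1| < ε.
Factor: t^3 − 1 = (t − 1)(t^2 + t + 1), so |t^3 − 1| = |t − 1|·|t^2 + t + 1|.
Impose δ ≤ 2 so that |t| < 3; then |t^2 + t + 1| ≤ 13.
Hence |t^3 − 1| ≤ 13|t − 1|, which is < ε once |t − 1| < ε/13.
Take δ = min(2, ε/13). If 0 < |t − 1| < δ then both bounds hold and |t^3 − 1| ≤ 13|t − 1| < 13·(ε/13) = ε.

δ = min(2, ε/13)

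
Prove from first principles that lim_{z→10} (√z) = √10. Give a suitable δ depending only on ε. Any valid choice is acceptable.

Let ε > 0 be given. We want δ > 0 such that 0 < |z − 10| < δ implies |√z − √10| < ε.
Rationalise: √z − √10 = (z − 10)/(√z + √10), so |√z − √10| = |z − 10|/(√z + √10).
Restrict δ ≤ 10 so that |z − 10| < 10 forces z > 0, and then √z + √10 > √10.
Hence |√z − √10| < |z − 10|/√10, which is < ε once |z − 10| < √10·ε.
Take δ = min(10, √10·ε). If 0 < |z − 10| < δ then z > 0 and |√z − √10| < |z − 10|/√10 < ε.

δ = min(10, √10·ε)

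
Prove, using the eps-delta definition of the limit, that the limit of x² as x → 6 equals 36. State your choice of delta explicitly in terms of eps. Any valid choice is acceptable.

Fix eps > 0. We seek delta > 0 with 0 < |x − 6| < delta ⇒ |x² − 36| < eps.
Factor: x² − 36 = (x − 6)(x + 6), so |x² − 36| = |x − 6|·|x + 6|.
Restrict delta ≤ 1. Then |x − 6| < 1 gives |x| < 7, so by the triangle inequality |x + 6| ≤ 7 + 6 = 13.
Hence |x² − 36| ≤ 13|x − 6|, which is < eps once |x − 6| < eps/13.
Take delta = min(1, eps/13). If 0 < |x − 6| < delta then both bounds hold and |x² − 36| ≤ 13|x − 6| < 13·(eps/13) = eps.

delta = min(1, eps/13)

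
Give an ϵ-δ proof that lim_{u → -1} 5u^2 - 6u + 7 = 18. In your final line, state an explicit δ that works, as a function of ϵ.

δ = min(1, ϵ/21)

Fix ϵ > 0. We want δ > 0 such that 0 < |u + 1| < δ implies |(5u^2 - 6u + 7) − 18| < ϵ.
(5u^2 - 6u + 7) − 18 = 5u^2 - 6u - 11 = (u + 1)(5u - 11).
So |(5u^2 - 6u + 7) − 18| = |u + 1|·|5u - 11|.
Assume first that |u + 1| < 1, so |u| < 2. Then |5u - 11| ≤ 5·2 + 11 = 21.
Hence |(5u^2 - 6u + 7) − 18| ≤ 21|u + 1| < ϵ provided |u + 1| < ϵ/21.
Take δ = min(1, ϵ/21). Then 0 < |u + 1| < δ gives both |u + 1| < 1 and |u + 1| < ϵ/21, so |(5u^2 - 6u + 7) − 18| < ϵ.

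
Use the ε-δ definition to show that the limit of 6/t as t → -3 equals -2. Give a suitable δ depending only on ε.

Let ε > 0. We seek δ > 0 such that 0 < |t + 3| < δ implies |6/t + 2| < ε.
|6/t + 2| = 6·|-3 − t|/(3·|t|) = 6|t + 3|/(3|t|).
Restrict δ ≤ 3/2. Then |t + 3| < 3/2 gives |t| > 3/2, so 3|t| > 9/2.
Then |6/t + 2| < 6|t + 3|/(9/2), which is < ε when |t + 3| < (3/4)ε.
Take δ = min(3/2, (3/4)ε). Then 0 < |t + 3| < δ gives both |t + 3| < 3/2 and |t + 3| < (3/4)ε, so |6/t + 2| < ε.

δ = min(3/2, (3/4)ε)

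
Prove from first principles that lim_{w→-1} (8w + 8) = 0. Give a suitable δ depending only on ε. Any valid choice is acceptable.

Fix ε > 0. We need δ > 0 so that 0 < |w + 1| < δ implies |(8w + 8)| < ε.
Since (8w + 8) = 8(w + 1), we have |(8w + 8)| = 8|w + 1|.
Thus it suffices that |w + 1| < ε/8.
Choosing δ = ε/8 gives |(8w + 8)| = 8|w + 1| < ε whenever |w + 1| < δ.

δ = ε/8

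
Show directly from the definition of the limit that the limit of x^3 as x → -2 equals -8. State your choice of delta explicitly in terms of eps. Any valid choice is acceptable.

delta = min(1, eps/19)

Fix eps > 0. We seek delta > 0 with 0 < |x + 2| < delta ⇒ |x^3 + 8| < eps.
Factor: x^3 + 8 = (x + 2)(x^2 - 2x + 4), so |x^3 + 8| = |x + 2|·|x^2 - 2x + 4|.
Impose delta ≤ 1 so that |x| < 3; then |x^2 - 2x + 4| ≤ 19.
Hence |x^3 + 8| ≤ 19|x + 2|, which is < eps once |x + 2| < eps/19.
Take delta = min(1, eps/19). If 0 < |x + 2| < delta then both bounds hold and |x^3 + 8| ≤ 19|x + 2| < 19·(eps/19) = eps.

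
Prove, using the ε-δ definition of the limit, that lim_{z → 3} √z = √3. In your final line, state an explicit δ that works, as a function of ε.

Let ε > 0 be given. We want δ > 0 such that 0 < |z − 3| < δ implies |√z − √3| < ε.
Rationalise: √z − √3 = (z − 3)/(√z + √3), so |√z − √3| = |z − 3|/(√z + √3).
Restrict δ ≤ 3 so that |z − 3| < 3 forces z > 0, and then √z + √3 > √3.
Hence |√z − √3| < |z − 3|/√3, which is < ε once |z − 3| < √3·ε.
Take δ = min(3, √3·ε). If 0 < |z − 3| < δ then z > 0 and |√z − √3| < |z − 3|/√3 < ε.

δ = min(3, √3·ε)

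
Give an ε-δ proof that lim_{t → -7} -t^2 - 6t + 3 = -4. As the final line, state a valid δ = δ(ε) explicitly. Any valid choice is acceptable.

δ = min(1, ε/9)

Let ε > 0 be given. We want δ > 0 such that 0 < |t + 7| < δ implies |(-t^2 - 6t + 3) + 4| < ε.
(-t^2 - 6t + 3) + 4 = -t^2 - 6t + 7 = (t + 7)(-t + 1).
So |(-t^2 - 6t + 3) + 4| = |t + 7|·|-t + 1|.
Assume first that |t + 7| < 1, so |t| < 8. Then |-t + 1| ≤ 8 + 1 = 9.
Hence |(-t^2 - 6t + 3) + 4| ≤ 9|t + 7| < ε provided |t + 7| < ε/9.
Choosing δ = min(1, ε/9) ensures both conditions, hence |(-t^2 - 6t + 3) + 4| < ε.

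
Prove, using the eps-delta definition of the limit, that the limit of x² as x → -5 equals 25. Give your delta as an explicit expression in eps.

Let eps > 0 be given. We seek delta > 0 with 0 < |x + 5| < delta ⇒ |x² − 25| < eps.
Factor: x² − 25 = (x + 5)(x - 5), so |x² − 25| = |x + 5|·|x - 5|.
Restrict delta ≤ 2. Then |x + 5| < 2 gives |x| < 7, so by the triangle inequality |x - 5| ≤ 7 + 5 = 12.
Hence |x² − 25| ≤ 12|x + 5|, which is < eps once |x + 5| < eps/12.
Take delta = min(2, eps/12). If 0 < |x + 5| < delta then both bounds hold and |x² − 25| ≤ 12|x + 5| < 12·(eps/12) = eps.

delta = min(2, eps/12)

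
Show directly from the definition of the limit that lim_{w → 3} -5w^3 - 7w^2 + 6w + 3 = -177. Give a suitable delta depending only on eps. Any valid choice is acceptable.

Let eps > 0. We want delta > 0 such that 0 < |w − 3| < delta implies |(-5w^3 - 7w^2 + 6w + 3) + 177| < eps.
(-5w^3 - 7w^2 + 6w + 3) + 177 = -5w^3 - 7w^2 + 6w + 180 = (w − 3)(-5w^2 - 22w - 60).
So |(-5w^3 - 7w^2 + 6w + 3) + 177| = |w − 3|·|-5w^2 - 22w - 60|.
Require delta ≤ 2. Then |w − 3| < 2 gives |w| < 5, and by the triangle inequality |-5w^2 - 22w - 60| ≤ 5·5^2 + 22·5 + 60 = 295.
Hence |(-5w^3 - 7w^2 + 6w + 3) + 177| ≤ 295|w − 3| < eps provided |w − 3| < eps/295.
Take delta = min(2, eps/295). Then 0 < |w − 3| < delta gives both |w − 3| < 2 and |w − 3| < eps/295, so |(-5w^3 - 7w^2 + 6w + 3) + 177| < eps.

delta = min(2, eps/295)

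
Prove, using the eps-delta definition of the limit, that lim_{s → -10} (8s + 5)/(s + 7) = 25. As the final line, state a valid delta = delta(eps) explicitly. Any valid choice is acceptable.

Let eps > 0 be given. We want delta > 0 with 0 < |s + 10| < delta ⇒ |(8s + 5)/(s + 7) − 25| < eps.
Combining over a common denominator, (8s + 5)/(s + 7) − 25 = [(8s + 5)·(-3) − (-75)·(s + 7)] / [(-3)·(s + 7)] = 51(s + 10) / ((-3)(s + 7)).
So |(8s + 5)/(s + 7) − 25| = 51|s + 10| / (3·|s + 7|).
Restrict delta ≤ 3/2. Then |s + 10| < 3/2 gives |s + 7| = |(s + 10) + (-3)| ≥ 3 − 3/2 = 3/2.
Hence |(8s + 5)/(s + 7) − 25| < 51|s + 10|/(3·(3/2)) = (34/3)|s + 10|, which is < eps once |s + 10| < (3/34)eps.
Take delta = min(3/2, (3/34)eps). Then 0 < |s + 10| < delta forces both bounds, so |(8s + 5)/(s + 7) − 25| < eps.

delta = min(3/2, (3/34)eps)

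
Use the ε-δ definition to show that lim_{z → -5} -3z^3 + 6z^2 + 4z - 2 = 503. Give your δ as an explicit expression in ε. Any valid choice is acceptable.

Let ε > 0. We want δ > 0 such that 0 < |z + 5| < δ implies |(-3z^3 + 6z^2 + 4z - 2) − 503| < ε.
(-3z^3 + 6z^2 + 4z - 2) − 503 = -3z^3 + 6z^2 + 4z - 505 = (z + 5)(-3z^2 + 21z - 101).
So |(-3z^3 + 6z^2 + 4z - 2) − 503| = |z + 5|·|-3z^2 + 21z - 101|.
Require δ ≤ 2. Then |z + 5| < 2 gives |z| < 7, and by the triangle inequality |-3z^2 + 21z - 101| ≤ 3·7^2 + 21·7 + 101 = 395.
Hence |(-3z^3 + 6z^2 + 4z - 2) − 503| ≤ 395|z + 5| < ε provided |z + 5| < ε/395.
Choosing δ = min(2, ε/395) ensures both conditions, hence |(-3z^3 + 6z^2 + 4z - 2) − 503| < ε.

δ = min(2, ε/395)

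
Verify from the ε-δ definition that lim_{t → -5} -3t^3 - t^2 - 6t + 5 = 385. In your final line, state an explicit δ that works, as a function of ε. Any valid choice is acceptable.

Fix ε > 0. We want δ > 0 such that 0 < |t + 5| < δ implies |(-3t^3 - t^2 - 6t + 5) − 385| < ε.
(-3t^3 - t^2 - 6t + 5) − 385 = -3t^3 - t^2 - 6t - 380 = (t + 5)(-3t^2 + 14t - 76).
So |(-3t^3 - t^2 - 6t + 5) − 385| = |t + 5|·|-3t^2 + 14t - 76|.
Assume first that |t + 5| < 1, so |t| < 6. Then |-3t^2 + 14t - 76| ≤ 3·6^2 + 14·6 + 76 = 268.
Hence |(-3t^3 - t^2 - 6t + 5) − 385| ≤ 268|t + 5| < ε provided |t + 5| < ε/268.
Take δ = min(1, ε/268). Then 0 < |t + 5| < δ gives both |t + 5| < 1 and |t + 5| < ε/268, so |(-3t^3 - t^2 - 6t + 5) − 385| < ε.

δ = min(1, ε/268)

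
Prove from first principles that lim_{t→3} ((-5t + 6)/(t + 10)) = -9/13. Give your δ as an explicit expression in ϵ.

Suppose ϵ > 0. We want δ > 0 with 0 < |t − 3| < δ ⇒ |(-5t + 6)/(t + 10) + 9/13| < ϵ.
Combining over a common denominator, (-5t + 6)/(t + 10) + 9/13 = [(-5t + 6)·13 − (-9)·(t + 10)] / [13·(t + 10)] = -56(t − 3) / (13(t + 10)).
So |(-5t + 6)/(t + 10) + 9/13| = 56|t − 3| / (13·|t + 10|).
Require δ ≤ 13/2, so |t + 10| ≥ |13| − |t − 3| > 13 − 13/2 = 13/2.
Hence |(-5t + 6)/(t + 10) + 9/13| < 56|t − 3|/(13·(13/2)) = (112/169)|t − 3|, which is < ϵ once |t − 3| < (169/112)ϵ.
Take δ = min(13/2, (169/112)ϵ). Then 0 < |t − 3| < δ forces both bounds, so |(-5t + 6)/(t + 10) + 9/13| < ϵ.

δ = min(13/2, (169/112)ϵ)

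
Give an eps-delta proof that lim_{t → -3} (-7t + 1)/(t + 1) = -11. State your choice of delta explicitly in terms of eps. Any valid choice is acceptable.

delta = min(1, (1/4)eps)

Let eps > 0 be given. We want delta > 0 with 0 < |t + 3| < delta ⇒ |(-7t + 1)/(t + 1) + 11| < eps.
Combining over a common denominator, (-7t + 1)/(t + 1) + 11 = [(-7t + 1)·(-2) − 22·(t + 1)] / [(-2)·(t + 1)] = -8(t + 3) / ((-2)(t + 1)).
So |(-7t + 1)/(t + 1) + 11| = 8|t + 3| / (2·|t + 1|).
Require delta ≤ 1, so |t + 1| ≥ |-2| − |t + 3| > 2 − 1 = 1.
Hence |(-7t + 1)/(t + 1) + 11| < 8|t + 3|/(2·1) = 4|t + 3|, which is < eps once |t + 3| < (1/4)eps.
Take delta = min(1, (1/4)eps). Then 0 < |t + 3| < delta forces both bounds, so |(-7t + 1)/(t + 1) + 11| < eps.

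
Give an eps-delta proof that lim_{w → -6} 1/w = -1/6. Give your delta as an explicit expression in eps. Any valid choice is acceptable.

delta = min(3, 18eps)

Suppose eps > 0. We seek delta > 0 such that 0 < |w + 6| < delta implies |1/w + 1/6| < eps.
|1/w + 1/6| = |-6 − w|/(6·|w|) = |w + 6|/(6|w|).
Require delta ≤ 3 so that |w| > 6 − 3 = 3, hence 6|w| > 18.
Then |1/w + 1/6| < |w + 6|/18, which is < eps when |w + 6| < 18eps.
Take delta = min(3, 18eps). Then 0 < |w + 6| < delta gives both |w + 6| < 3 and |w + 6| < 18eps, so |1/w + 1/6| < eps.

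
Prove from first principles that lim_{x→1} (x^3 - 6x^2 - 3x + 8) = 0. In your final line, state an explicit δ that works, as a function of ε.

δ = min(1, ε/22)

Let ε > 0 be given. We want δ > 0 such that 0 < |x − 1| < δ implies |(x^3 - 6x^2 - 3x + 8)| < ε.
(x^3 - 6x^2 - 3x + 8) = x^3 - 6x^2 - 3x + 8 = (x − 1)(x^2 - 5x - 8).
So |(x^3 - 6x^2 - 3x + 8)| = |x − 1|·|x^2 - 5x - 8|.
Assume first that |x − 1| < 1, so |x| < 2. Then |x^2 - 5x - 8| ≤ 2^2 + 5·2 + 8 = 22.
Hence |(x^3 - 6x^2 - 3x + 8)| ≤ 22|x − 1| < ε provided |x − 1| < ε/22.
Choosing δ = min(1, ε/22) ensures both conditions, hence |(x^3 - 6x^2 - 3x + 8)| < ε.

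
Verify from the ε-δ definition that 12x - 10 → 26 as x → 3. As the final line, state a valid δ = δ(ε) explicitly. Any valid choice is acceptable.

Suppose ε > 0. We need δ > 0 so that 0 < |x − 3| < δ implies |(12x - 10) − 26| < ε.
Since (12x - 10) − 26 = 12(x − 3), we have |(12x - 10) − 26| = 12|x − 3|.
So 12|x − 3| < ε exactly when |x − 3| < ε/12.
Choosing δ = ε/12 gives |(12x - 10) − 26| = 12|x − 3| < ε whenever |x − 3| < δ.

δ = ε/12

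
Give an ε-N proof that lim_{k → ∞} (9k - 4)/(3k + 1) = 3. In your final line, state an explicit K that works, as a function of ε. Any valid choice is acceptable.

K = (7/3)/ε

Let ε > 0. For k ≥ 1, |(9k - 4)/(3k + 1) − 3| = |-21|/(3(3k + 1)) = 21/(3(3k + 1)).
Since 3k + 1 ≥ 3k for k ≥ 1, this is ≤ 21/(3·3k) = (7/3)/k.
So |(9k - 4)/(3k + 1) − 3| < ε whenever k > (7/3)/ε.
Take K = (7/3)/ε. If k > K then |(9k - 4)/(3k + 1) − 3| ≤ (7/3)/k < ε.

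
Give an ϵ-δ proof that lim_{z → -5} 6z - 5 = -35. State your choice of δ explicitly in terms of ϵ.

Let ϵ > 0. We need δ > 0 so that 0 < |z + 5| < δ implies |(6z - 5) + 35| < ϵ.
|(6z - 5) + 35| = |6z + 30| = 6|z + 5|.
Thus it suffices that |z + 5| < ϵ/6.
Choosing δ = ϵ/6 gives |(6z - 5) + 35| = 6|z + 5| < ϵ whenever |z + 5| < δ.

δ = ϵ/6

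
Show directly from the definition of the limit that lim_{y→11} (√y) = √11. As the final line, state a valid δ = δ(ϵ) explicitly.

Let ϵ > 0. We want δ > 0 such that 0 < |y − 11| < δ implies |√y − √11| < ϵ.
Rationalise: √y − √11 = (y − 11)/(√y + √11), so |√y − √11| = |y − 11|/(√y + √11).
Restrict δ ≤ 11 so that |y − 11| < 11 forces y > 0, and then √y + √11 > √11.
Hence |√y − √11| < |y − 11|/√11, which is < ϵ once |y − 11| < √11·ϵ.
Take δ = min(11, √11·ϵ). If 0 < |y − 11| < δ then y > 0 and |√y − √11| < |y − 11|/√11 < ϵ.

δ = min(11, √11·ϵ)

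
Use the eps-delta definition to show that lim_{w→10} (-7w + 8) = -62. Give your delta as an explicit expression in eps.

Fix eps > 0. We need delta > 0 so that 0 < |w − 10| < delta implies |(-7w + 8) + 62| < eps.
|(-7w + 8) + 62| = |-7w + 70| = 7|w − 10|.
Thus it suffices that |w − 10| < eps/7.
Choosing delta = eps/7 gives |(-7w + 8) + 62| = 7|w − 10| < eps whenever |w − 10| < delta.

delta = eps/7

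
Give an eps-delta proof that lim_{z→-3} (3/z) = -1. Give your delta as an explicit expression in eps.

delta = min(3/2, (3/2)eps)

Let eps > 0 be given. We seek delta > 0 such that 0 < |z + 3| < delta implies |3/z + 1| < eps.
|3/z + 1| = 3·|-3 − z|/(3·|z|) = 3|z + 3|/(3|z|).
Require delta ≤ 3/2 so that |z| > 3 − 3/2 = 3/2, hence 3|z| > 9/2.
Then |3/z + 1| < 3|z + 3|/(9/2), which is < eps when |z + 3| < (3/2)eps.
Take delta = min(3/2, (3/2)eps). Then 0 < |z + 3| < delta gives both |z + 3| < 3/2 and |z + 3| < (3/2)eps, so |3/z + 1| < eps.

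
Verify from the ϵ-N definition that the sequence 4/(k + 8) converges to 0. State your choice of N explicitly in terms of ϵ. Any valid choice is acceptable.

Let ϵ > 0 be given. For k ≥ 1, |4/(k + 8) − 0| = 4/(k + 8) ≤ 4/k.
We need 4/k < ϵ, i.e. k > 4/ϵ.
Take N = 4/ϵ. If k > N then |4/(k + 8)| ≤ 4/k < ϵ.

N = 4/ϵ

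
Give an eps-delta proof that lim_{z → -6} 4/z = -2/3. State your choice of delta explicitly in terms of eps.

Suppose eps > 0. We seek delta > 0 such that 0 < |z + 6| < delta implies |4/z + 2/3| < eps.
|4/z + 2/3| = 4·|-6 − z|/(6·|z|) = 4|z + 6|/(6|z|).
Restrict delta ≤ 3. Then |z + 6| < 3 gives |z| > 3, so 6|z| > 18.
Then |4/z + 2/3| < 4|z + 6|/18, which is < eps when |z + 6| < (9/2)eps.
Take delta = min(3, (9/2)eps). Then 0 < |z + 6| < delta gives both |z + 6| < 3 and |z + 6| < (9/2)eps, so |4/z + 2/3| < eps.

delta = min(3, (9/2)eps)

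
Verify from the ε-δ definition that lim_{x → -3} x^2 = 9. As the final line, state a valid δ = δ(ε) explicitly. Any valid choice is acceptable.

δ = min(2, ε/8)

Let ε > 0 be given. We seek δ > 0 with 0 < |x + 3| < δ ⇒ |x^2 − 9| < ε.
Factor: x^2 − 9 = (x + 3)(x - 3), so |x^2 − 9| = |x + 3|·|x - 3|.
Impose δ ≤ 2 so that |x| < 5; then |x - 3| ≤ 8.
Hence |x^2 − 9| ≤ 8|x + 3|, which is < ε once |x + 3| < ε/8.
Take δ = min(2, ε/8). If 0 < |x + 3| < δ then both bounds hold and |x^2 − 9| ≤ 8|x + 3| < 8·(ε/8) = ε.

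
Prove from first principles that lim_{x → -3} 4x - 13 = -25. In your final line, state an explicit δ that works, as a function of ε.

δ = ε/4

Fix ε > 0. We need δ > 0 so that 0 < |x + 3| < δ implies |(4x - 13) + 25| < ε.
Since (4x - 13) + 25 = 4(x + 3), we have |(4x - 13) + 25| = 4|x + 3|.
So 4|x + 3| < ε exactly when |x + 3| < ε/4.
Choosing δ = ε/4 gives |(4x - 13) + 25| = 4|x + 3| < ε whenever |x + 3| < δ.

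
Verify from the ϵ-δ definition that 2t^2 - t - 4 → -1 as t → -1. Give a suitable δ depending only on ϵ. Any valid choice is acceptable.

δ = min(1, ϵ/7)

Suppose ϵ > 0. We want δ > 0 such that 0 < |t + 1| < δ implies |(2t^2 - t - 4) + 1| < ϵ.
(2t^2 - t - 4) + 1 = 2t^2 - t - 3 = (t + 1)(2t - 3).
So |(2t^2 - t - 4) + 1| = |t + 1|·|2t - 3|.
Require δ ≤ 1. Then |t + 1| < 1 gives |t| < 2, and by the triangle inequality |2t - 3| ≤ 2·2 + 3 = 7.
Hence |(2t^2 - t - 4) + 1| ≤ 7|t + 1| < ϵ provided |t + 1| < ϵ/7.
Take δ = min(1, ϵ/7). Then 0 < |t + 1| < δ gives both |t + 1| < 1 and |t + 1| < ϵ/7, so |(2t^2 - t - 4) + 1| < ϵ.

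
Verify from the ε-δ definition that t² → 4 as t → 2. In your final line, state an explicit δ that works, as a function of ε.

Let ε > 0 be given. We seek δ > 0 with 0 < |t − 2| < δ ⇒ |t² − 4| < ε.
Factor: t² − 4 = (t − 2)(t + 2), so |t² − 4| = |t − 2|·|t + 2|.
Impose δ ≤ 1 so that |t| < 3; then |t + 2| ≤ 5.
Hence |t² − 4| ≤ 5|t − 2|, which is < ε once |t − 2| < ε/5.
Take δ = min(1, ε/5). If 0 < |t − 2| < δ then both bounds hold and |t² − 4| ≤ 5|t − 2| < 5·(ε/5) = ε.

δ = min(1, ε/5)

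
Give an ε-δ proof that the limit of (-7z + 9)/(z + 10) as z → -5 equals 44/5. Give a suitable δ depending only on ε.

δ = min(5/2, (25/158)ε)

Fix ε > 0. We want δ > 0 with 0 < |z + 5| < δ ⇒ |(-7z + 9)/(z + 10) − (44/5)| < ε.
Combining over a common denominator, (-7z + 9)/(z + 10) − (44/5) = [(-7z + 9)·5 − 44·(z + 10)] / [5·(z + 10)] = -79(z + 5) / (5(z + 10)).
So |(-7z + 9)/(z + 10) − (44/5)| = 79|z + 5| / (5·|z + 10|).
Require δ ≤ 5/2, so |z + 10| ≥ |5| − |z + 5| > 5 − 5/2 = 5/2.
Hence |(-7z + 9)/(z + 10) − (44/5)| < 79|z + 5|/(5·(5/2)) = (158/25)|z + 5|, which is < ε once |z + 5| < (25/158)ε.
Take δ = min(5/2, (25/158)ε). Then 0 < |z + 5| < δ forces both bounds, so |(-7z + 9)/(z + 10) − (44/5)| < ε.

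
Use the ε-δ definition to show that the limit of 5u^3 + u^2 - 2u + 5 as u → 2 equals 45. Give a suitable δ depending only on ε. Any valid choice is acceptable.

Suppose ε > 0. We want δ > 0 such that 0 < |u − 2| < δ implies |(5u^3 + u^2 - 2u + 5) − 45| < ε.
(5u^3 + u^2 - 2u + 5) − 45 = 5u^3 + u^2 - 2u - 40 = (u − 2)(5u^2 + 11u + 20).
So |(5u^3 + u^2 - 2u + 5) − 45| = |u − 2|·|5u^2 + 11u + 20|.
Assume first that |u − 2| < 2, so |u| < 4. Then |5u^2 + 11u + 20| ≤ 5·4^2 + 11·4 + 20 = 144.
Hence |(5u^3 + u^2 - 2u + 5) − 45| ≤ 144|u − 2| < ε provided |u − 2| < ε/144.
Choosing δ = min(2, ε/144) ensures both conditions, hence |(5u^3 + u^2 - 2u + 5) − 45| < ε.

δ = min(2, ε/144)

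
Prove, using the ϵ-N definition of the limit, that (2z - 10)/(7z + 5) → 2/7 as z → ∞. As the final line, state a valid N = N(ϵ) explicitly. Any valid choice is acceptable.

Let ϵ > 0. We seek N > 0 such that z > N implies |(2z - 10)/(7z + 5) − (2/7)| < ϵ.
(2z - 10)/(7z + 5) − (2/7) = (7(2z - 10) − 2(7z + 5)) / (7(7z + 5)) = -80/(7(7z + 5)).
For z > 0 we have 7z + 5 > 7z, so |(2z - 10)/(7z + 5) − (2/7)| = 80/(7(7z + 5)) < 80/(7·7z) = (80/49)/z.
Thus |(2z - 10)/(7z + 5) − (2/7)| < ϵ whenever z > (80/49)/ϵ.
Take N = (80/49)/ϵ. If z > N then |(2z - 10)/(7z + 5) − (2/7)| < (80/49)/z < ϵ.

N = (80/49)/ϵ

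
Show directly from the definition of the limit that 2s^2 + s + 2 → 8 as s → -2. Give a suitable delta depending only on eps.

delta = min(1, eps/9)

Let eps > 0. We want delta > 0 such that 0 < |s + 2| < delta implies |(2s^2 + s + 2) − 8| < eps.
(2s^2 + s + 2) − 8 = 2s^2 + s - 6 = (s + 2)(2s - 3).
So |(2s^2 + s + 2) − 8| = |s + 2|·|2s - 3|.
Require delta ≤ 1. Then |s + 2| < 1 gives |s| < 3, and by the triangle inequality |2s - 3| ≤ 2·3 + 3 = 9.
Hence |(2s^2 + s + 2) − 8| ≤ 9|s + 2| < eps provided |s + 2| < eps/9.
Choosing delta = min(1, eps/9) ensures both conditions, hence |(2s^2 + s + 2) − 8| < eps.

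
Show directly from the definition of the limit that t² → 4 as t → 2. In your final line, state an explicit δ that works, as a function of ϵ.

Suppose ϵ > 0. We seek δ > 0 with 0 < |t − 2| < δ ⇒ |t² − 4| < ϵ.
Factor: t² − 4 = (t − 2)(t + 2), so |t² − 4| = |t − 2|·|t + 2|.
Impose δ ≤ 2 so that |t| < 4; then |t + 2| ≤ 6.
Hence |t² − 4| ≤ 6|t − 2|, which is < ϵ once |t − 2| < ϵ/6.
Take δ = min(2, ϵ/6). If 0 < |t − 2| < δ then both bounds hold and |t² − 4| ≤ 6|t − 2| < 6·(ϵ/6) = ϵ.

δ = min(2, ϵ/6)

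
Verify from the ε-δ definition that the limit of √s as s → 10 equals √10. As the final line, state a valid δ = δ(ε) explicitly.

Let ε > 0 be given. We want δ > 0 such that 0 < |s − 10| < δ implies |√s − √10| < ε.
Multiplying by the conjugate, |√s − √10| = |s − 10|/(√s + √10).
Restrict δ ≤ 10 so that |s − 10| < 10 forces s > 0, and then √s + √10 > √10.
Hence |√s − √10| < |s − 10|/√10, which is < ε once |s − 10| < √10·ε.
Take δ = min(10, √10·ε). If 0 < |s − 10| < δ then s > 0 and |√s − √10| < |s − 10|/√10 < ε.

δ = min(10, √10·ε)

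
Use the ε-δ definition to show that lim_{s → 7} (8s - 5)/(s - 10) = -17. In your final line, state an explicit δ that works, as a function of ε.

Suppose ε > 0. We want δ > 0 with 0 < |s − 7| < δ ⇒ |(8s - 5)/(s - 10) + 17| < ε.
Combining over a common denominator, (8s - 5)/(s - 10) + 17 = [(8s - 5)·(-3) − 51·(s - 10)] / [(-3)·(s - 10)] = -75(s − 7) / ((-3)(s - 10)).
So |(8s - 5)/(s - 10) + 17| = 75|s − 7| / (3·|s − 10|).
Require δ ≤ 3/2, so |s − 10| ≥ |-3| − |s − 7| > 3 − 3/2 = 3/2.
Hence |(8s - 5)/(s - 10) + 17| < 75|s − 7|/(3·(3/2)) = (50/3)|s − 7|, which is < ε once |s − 7| < (3/50)ε.
Take δ = min(3/2, (3/50)ε). Then 0 < |s − 7| < δ forces both bounds, so |(8s - 5)/(s - 10) + 17| < ε.

δ = min(3/2, (3/50)ε)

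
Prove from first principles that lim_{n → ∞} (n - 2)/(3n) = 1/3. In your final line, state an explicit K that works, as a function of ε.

K = (2/3)/ε

Fix ε > 0. For n ≥ 1, |(n - 2)/(3n) − (1/3)| = |-6|/(3(3n)) = 6/(3(3n)).
Since 3n ≥ 3n for n ≥ 1, this is ≤ 6/(3·3n) = (2/3)/n.
So |(n - 2)/(3n) − (1/3)| < ε whenever n > (2/3)/ε.
Take K = (2/3)/ε. If n > K then |(n - 2)/(3n) − (1/3)| ≤ (2/3)/n < ε.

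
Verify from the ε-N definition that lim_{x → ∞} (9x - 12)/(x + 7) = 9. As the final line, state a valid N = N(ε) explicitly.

N = 75/ε

Fix ε > 0. We seek N > 0 such that x > N implies |(9x - 12)/(x + 7) − 9| < ε.
(9x - 12)/(x + 7) − 9 = ((9x - 12) − 9(x + 7)) / ((x + 7)) = -75/((x + 7)).
For x > 0 we have x + 7 > x, so |(9x - 12)/(x + 7) − 9| = 75/((x + 7)) < 75/(x) = 75/x.
Thus |(9x - 12)/(x + 7) − 9| < ε whenever x > 75/ε.
Take N = 75/ε. If x > N then |(9x - 12)/(x + 7) − 9| < 75/x < ε.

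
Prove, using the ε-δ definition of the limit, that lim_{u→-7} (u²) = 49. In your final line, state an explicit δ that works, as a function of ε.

Fix ε > 0. We seek δ > 0 with 0 < |u + 7| < δ ⇒ |u² − 49| < ε.
Factor: u² − 49 = (u + 7)(u - 7), so |u² − 49| = |u + 7|·|u - 7|.
Impose δ ≤ 2 so that |u| < 9; then |u - 7| ≤ 16.
Hence |u² − 49| ≤ 16|u + 7|, which is < ε once |u + 7| < ε/16.
Take δ = min(2, ε/16). If 0 < |u + 7| < δ then both bounds hold and |u² − 49| ≤ 16|u + 7| < 16·(ε/16) = ε.

δ = min(2, ε/16)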